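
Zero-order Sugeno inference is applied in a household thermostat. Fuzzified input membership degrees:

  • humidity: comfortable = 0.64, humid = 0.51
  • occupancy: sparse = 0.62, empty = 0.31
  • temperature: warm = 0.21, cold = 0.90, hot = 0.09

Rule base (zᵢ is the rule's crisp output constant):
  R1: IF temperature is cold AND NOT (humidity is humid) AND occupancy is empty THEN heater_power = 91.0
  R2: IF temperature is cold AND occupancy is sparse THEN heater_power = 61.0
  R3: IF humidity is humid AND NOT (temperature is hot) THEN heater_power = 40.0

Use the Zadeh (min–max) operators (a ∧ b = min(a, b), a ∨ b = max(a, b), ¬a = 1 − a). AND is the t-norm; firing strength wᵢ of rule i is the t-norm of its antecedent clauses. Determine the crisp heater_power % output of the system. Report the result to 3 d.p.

60.021

R1 (z=91.0): cold=0.90, ¬humid=1−0.51=0.49, empty=0.31; AND[min(a, b)] → w = 0.31
R2 (z=61.0): cold=0.90, sparse=0.62; AND[min(a, b)] → w = 0.62
R3 (z=40.0): humid=0.51, ¬hot=1−0.09=0.91; AND[min(a, b)] → w = 0.51
Weighted average = (0.31·91.0 + 0.62·61.0 + 0.51·40.0) / (0.31 + 0.62 + 0.51)
  = 86.4300 / 1.4400 = 60.021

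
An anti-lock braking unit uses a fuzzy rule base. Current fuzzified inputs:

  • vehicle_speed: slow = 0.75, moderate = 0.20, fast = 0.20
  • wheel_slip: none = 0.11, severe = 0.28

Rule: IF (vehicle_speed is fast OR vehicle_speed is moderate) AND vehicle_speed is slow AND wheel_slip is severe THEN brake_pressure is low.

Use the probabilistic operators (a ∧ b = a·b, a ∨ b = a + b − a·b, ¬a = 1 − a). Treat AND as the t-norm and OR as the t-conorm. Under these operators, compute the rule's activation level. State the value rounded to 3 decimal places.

firing strength: (fast=0.20 OR moderate=0.20) = 0.3600; AND[a·b] with slow=0.75, severe=0.28 → w = 0.0756

0.076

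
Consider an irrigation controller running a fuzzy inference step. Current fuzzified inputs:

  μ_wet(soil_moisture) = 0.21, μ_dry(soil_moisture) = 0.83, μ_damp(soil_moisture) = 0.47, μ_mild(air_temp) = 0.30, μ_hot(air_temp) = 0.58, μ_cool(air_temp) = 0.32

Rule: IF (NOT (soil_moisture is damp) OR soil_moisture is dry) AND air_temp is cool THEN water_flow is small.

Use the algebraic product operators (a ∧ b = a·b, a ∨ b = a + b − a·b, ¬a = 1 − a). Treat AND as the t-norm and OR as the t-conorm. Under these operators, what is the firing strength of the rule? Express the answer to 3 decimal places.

0.294

firing strength: (¬damp=1−0.47=0.53 OR dry=0.83) = 0.9201; AND[a·b] with cool=0.32 → w = 0.2944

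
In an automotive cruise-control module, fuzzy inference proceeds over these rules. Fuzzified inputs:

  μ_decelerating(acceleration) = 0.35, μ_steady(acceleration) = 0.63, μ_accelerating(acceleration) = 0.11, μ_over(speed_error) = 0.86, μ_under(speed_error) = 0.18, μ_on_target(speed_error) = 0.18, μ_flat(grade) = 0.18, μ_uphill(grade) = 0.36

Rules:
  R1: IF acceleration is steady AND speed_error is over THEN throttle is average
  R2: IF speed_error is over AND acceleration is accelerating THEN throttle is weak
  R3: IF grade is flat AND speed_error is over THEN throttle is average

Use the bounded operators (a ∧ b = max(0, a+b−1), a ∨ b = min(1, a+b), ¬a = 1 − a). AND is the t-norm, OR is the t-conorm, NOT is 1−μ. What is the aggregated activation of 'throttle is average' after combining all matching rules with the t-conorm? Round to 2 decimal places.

R1: steady=0.63, over=0.86; AND[max(0, a+b−1)] → w = 0.49
R2: over=0.86, accelerating=0.11; AND[max(0, a+b−1)] → w = 0.00
R3: flat=0.18, over=0.86; AND[max(0, a+b−1)] → w = 0.04
Rules with consequent 'average': {R1, R3} → strengths 0.49, 0.04
Aggregate via t-conorm [min(1, a+b)]: 0.53

0.53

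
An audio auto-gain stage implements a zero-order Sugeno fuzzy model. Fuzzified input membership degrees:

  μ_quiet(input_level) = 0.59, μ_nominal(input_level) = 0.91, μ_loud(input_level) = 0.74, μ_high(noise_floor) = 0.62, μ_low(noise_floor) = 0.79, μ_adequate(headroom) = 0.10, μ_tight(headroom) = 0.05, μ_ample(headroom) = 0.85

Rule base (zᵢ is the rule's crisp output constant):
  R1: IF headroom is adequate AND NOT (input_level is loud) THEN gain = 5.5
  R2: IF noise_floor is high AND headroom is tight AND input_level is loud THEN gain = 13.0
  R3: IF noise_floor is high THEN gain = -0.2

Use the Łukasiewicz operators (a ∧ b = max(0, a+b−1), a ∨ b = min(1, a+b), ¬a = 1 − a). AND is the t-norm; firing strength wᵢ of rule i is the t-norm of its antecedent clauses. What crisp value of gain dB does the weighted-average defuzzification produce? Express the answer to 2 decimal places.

-0.20

R1 (z=5.5): adequate=0.10, ¬loud=1−0.74=0.26; AND[max(0, a+b−1)] → w = 0.00
R2 (z=13.0): high=0.62, tight=0.05, loud=0.74; AND[max(0, a+b−1)] → w = 0.00
R3 (z=-0.2): high=0.62 → w = 0.62
Weighted average = (0.00·5.5 + 0.00·13.0 + 0.62·-0.2) / (0.00 + 0.00 + 0.62)
  = -0.1240 / 0.6200 = -0.20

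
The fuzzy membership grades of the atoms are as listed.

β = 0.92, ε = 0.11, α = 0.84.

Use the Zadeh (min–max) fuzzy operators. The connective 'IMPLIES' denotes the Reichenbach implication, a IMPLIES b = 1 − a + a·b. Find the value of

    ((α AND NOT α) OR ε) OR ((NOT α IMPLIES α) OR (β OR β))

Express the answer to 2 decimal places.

NOT α = 1 − 0.84 = 0.16
α AND NOT α = min(a, b) on (0.84, 0.16) = 0.16
(α AND NOT α) OR ε = max(a, b) on (0.16, 0.11) = 0.16
NOT α = 1 − 0.84 = 0.16
NOT α IMPLIES α  [Reichenbach: 1 − a + a·b] with a=0.16, b=0.84 → 0.97
β OR β = max(a, b) on (0.92, 0.92) = 0.92
(NOT α IMPLIES α) OR (β OR β) = max(a, b) on (0.97, 0.92) = 0.97
((α AND NOT α) OR ε) OR ((NOT α IMPLIES α) OR (β OR β)) = max(a, b) on (0.16, 0.97) = 0.97

0.97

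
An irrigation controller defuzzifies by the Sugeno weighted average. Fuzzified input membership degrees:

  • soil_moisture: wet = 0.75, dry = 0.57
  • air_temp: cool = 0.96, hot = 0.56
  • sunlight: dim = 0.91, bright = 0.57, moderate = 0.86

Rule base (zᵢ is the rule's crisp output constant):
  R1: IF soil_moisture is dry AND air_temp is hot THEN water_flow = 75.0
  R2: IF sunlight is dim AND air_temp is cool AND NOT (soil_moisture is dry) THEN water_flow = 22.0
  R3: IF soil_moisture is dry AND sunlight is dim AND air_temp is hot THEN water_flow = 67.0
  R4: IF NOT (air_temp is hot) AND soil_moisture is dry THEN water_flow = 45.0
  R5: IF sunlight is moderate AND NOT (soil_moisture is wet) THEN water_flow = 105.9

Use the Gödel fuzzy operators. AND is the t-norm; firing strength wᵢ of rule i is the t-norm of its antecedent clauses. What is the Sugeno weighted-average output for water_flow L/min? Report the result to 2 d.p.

60.38

R1 (z=75.0): dry=0.57, hot=0.56; AND[min(a, b)] → w = 0.56
R2 (z=22.0): dim=0.91, cool=0.96, ¬dry=1−0.57=0.43; AND[min(a, b)] → w = 0.43
R3 (z=67.0): dry=0.57, dim=0.91, hot=0.56; AND[min(a, b)] → w = 0.56
R4 (z=45.0): ¬hot=1−0.56=0.44, dry=0.57; AND[min(a, b)] → w = 0.44
R5 (z=105.9): moderate=0.86, ¬wet=1−0.75=0.25; AND[min(a, b)] → w = 0.25
Weighted average = (0.56·75.0 + 0.43·22.0 + 0.56·67.0 + 0.44·45.0 + 0.25·105.9) / (0.56 + 0.43 + 0.56 + 0.44 + 0.25)
  = 135.2550 / 2.2400 = 60.38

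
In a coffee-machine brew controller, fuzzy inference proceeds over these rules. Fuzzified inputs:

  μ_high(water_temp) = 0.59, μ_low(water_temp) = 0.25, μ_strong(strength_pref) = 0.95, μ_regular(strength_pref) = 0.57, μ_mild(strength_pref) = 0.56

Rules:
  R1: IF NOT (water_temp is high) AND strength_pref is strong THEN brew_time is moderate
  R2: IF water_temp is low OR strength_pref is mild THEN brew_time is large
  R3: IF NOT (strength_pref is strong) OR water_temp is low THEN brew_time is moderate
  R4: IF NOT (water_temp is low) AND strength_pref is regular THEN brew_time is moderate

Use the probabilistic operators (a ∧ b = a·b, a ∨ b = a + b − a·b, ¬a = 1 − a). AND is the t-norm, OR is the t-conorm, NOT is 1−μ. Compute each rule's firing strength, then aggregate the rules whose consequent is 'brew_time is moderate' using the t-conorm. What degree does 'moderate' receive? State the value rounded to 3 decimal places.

0.751

R1: ¬high=1−0.59=0.41, strong=0.95; AND[a·b] → w = 0.3895
R2: low=0.25, mild=0.56; OR[a + b − a·b] → w = 0.6700
R3: ¬strong=1−0.95=0.05, low=0.25; OR[a + b − a·b] → w = 0.2875
R4: ¬low=1−0.25=0.75, regular=0.57; AND[a·b] → w = 0.4275
Rules with consequent 'moderate': {R1, R3, R4} → strengths 0.3895, 0.2875, 0.4275
Aggregate via t-conorm [a + b − a·b]: 0.7510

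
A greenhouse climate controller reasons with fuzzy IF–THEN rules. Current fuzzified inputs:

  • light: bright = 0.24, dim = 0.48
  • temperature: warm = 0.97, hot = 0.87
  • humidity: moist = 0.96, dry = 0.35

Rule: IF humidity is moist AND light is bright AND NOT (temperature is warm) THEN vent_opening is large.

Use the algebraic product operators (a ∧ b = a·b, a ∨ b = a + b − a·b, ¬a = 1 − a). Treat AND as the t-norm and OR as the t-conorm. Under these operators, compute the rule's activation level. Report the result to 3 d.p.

0.007

firing strength: moist=0.96, bright=0.24, ¬warm=1−0.97=0.03; AND[a·b] → w = 0.0069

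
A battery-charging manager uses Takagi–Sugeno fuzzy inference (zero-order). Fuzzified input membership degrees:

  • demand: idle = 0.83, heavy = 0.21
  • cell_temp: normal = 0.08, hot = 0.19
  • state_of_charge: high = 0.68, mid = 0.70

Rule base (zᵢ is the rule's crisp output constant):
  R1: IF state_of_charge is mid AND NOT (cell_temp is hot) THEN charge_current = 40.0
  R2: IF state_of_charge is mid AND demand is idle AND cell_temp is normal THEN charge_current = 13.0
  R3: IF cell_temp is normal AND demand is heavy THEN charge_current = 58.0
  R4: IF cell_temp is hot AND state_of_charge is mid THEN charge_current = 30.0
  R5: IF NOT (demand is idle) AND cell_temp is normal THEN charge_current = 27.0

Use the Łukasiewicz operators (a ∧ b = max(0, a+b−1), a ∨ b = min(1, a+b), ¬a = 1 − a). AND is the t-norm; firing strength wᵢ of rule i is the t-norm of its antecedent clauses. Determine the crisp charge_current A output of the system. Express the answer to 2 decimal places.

40.00

R1 (z=40.0): mid=0.70, ¬hot=1−0.19=0.81; AND[max(0, a+b−1)] → w = 0.51
R2 (z=13.0): mid=0.70, idle=0.83, normal=0.08; AND[max(0, a+b−1)] → w = 0.00
R3 (z=58.0): normal=0.08, heavy=0.21; AND[max(0, a+b−1)] → w = 0.00
R4 (z=30.0): hot=0.19, mid=0.70; AND[max(0, a+b−1)] → w = 0.00
R5 (z=27.0): ¬idle=1−0.83=0.17, normal=0.08; AND[max(0, a+b−1)] → w = 0.00
Weighted average = (0.51·40.0 + 0.00·13.0 + 0.00·58.0 + 0.00·30.0 + 0.00·27.0) / (0.51 + 0.00 + 0.00 + 0.00 + 0.00)
  = 20.4000 / 0.5100 = 40.00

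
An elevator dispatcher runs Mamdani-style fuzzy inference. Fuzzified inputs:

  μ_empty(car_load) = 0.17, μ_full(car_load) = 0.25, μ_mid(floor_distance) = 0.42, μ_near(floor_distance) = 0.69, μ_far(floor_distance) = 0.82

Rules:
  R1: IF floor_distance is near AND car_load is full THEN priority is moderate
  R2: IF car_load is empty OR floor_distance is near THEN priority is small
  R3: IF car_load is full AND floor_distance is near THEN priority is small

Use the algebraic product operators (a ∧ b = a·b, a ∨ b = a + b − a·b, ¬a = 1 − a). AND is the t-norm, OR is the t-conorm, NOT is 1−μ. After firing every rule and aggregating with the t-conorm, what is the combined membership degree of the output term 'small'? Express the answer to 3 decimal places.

R1: near=0.69, full=0.25; AND[a·b] → w = 0.1725
R2: empty=0.17, near=0.69; OR[a + b − a·b] → w = 0.7427
R3: full=0.25, near=0.69; AND[a·b] → w = 0.1725
Rules with consequent 'small': {R2, R3} → strengths 0.7427, 0.1725
Aggregate via t-conorm [a + b − a·b]: 0.7871

0.787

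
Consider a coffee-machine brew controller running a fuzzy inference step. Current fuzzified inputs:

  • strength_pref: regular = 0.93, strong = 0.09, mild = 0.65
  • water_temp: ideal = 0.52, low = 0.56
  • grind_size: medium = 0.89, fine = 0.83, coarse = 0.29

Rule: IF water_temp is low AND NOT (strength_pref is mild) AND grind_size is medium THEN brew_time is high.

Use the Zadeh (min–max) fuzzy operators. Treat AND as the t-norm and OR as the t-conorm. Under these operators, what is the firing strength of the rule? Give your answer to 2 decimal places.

0.35

firing strength: low=0.56, ¬mild=1−0.65=0.35, medium=0.89; AND[min(a, b)] → w = 0.35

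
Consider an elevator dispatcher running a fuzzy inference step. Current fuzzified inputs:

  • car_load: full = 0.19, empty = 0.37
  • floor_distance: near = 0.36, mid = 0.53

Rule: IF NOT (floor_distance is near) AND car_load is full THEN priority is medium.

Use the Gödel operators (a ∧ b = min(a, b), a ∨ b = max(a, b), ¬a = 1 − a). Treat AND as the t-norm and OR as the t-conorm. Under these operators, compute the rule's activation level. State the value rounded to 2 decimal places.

firing strength: ¬near=1−0.36=0.64, full=0.19; AND[min(a, b)] → w = 0.19

0.19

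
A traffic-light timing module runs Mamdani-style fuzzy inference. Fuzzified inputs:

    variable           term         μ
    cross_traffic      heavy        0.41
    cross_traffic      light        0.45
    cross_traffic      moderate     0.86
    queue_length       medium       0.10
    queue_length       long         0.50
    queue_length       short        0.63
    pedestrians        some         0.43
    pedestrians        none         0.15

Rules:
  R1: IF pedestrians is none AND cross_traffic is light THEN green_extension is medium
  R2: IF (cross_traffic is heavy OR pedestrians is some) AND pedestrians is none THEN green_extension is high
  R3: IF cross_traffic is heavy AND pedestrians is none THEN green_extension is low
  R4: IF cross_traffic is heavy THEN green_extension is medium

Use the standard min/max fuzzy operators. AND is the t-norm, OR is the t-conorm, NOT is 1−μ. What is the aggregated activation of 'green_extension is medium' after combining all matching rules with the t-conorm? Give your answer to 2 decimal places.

R1: none=0.15, light=0.45; AND[min(a, b)] → w = 0.15
R2: (heavy=0.41 OR some=0.43) = 0.43; AND[min(a, b)] with none=0.15 → w = 0.15
R3: heavy=0.41, none=0.15; AND[min(a, b)] → w = 0.15
R4: heavy=0.41 → w = 0.41
Rules with consequent 'medium': {R1, R4} → strengths 0.15, 0.41
Aggregate via t-conorm [max(a, b)]: 0.41

0.41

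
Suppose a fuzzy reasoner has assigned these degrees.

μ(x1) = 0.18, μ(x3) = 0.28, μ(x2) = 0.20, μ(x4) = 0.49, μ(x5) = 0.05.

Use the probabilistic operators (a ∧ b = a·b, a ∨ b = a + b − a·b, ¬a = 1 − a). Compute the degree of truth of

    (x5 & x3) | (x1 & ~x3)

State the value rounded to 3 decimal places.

0.142

x5 & x3 = a·b on (0.0500, 0.2800) = 0.0140
~x3 = 1 − 0.2800 = 0.7200
x1 & ~x3 = a·b on (0.1800, 0.7200) = 0.1296
(x5 & x3) | (x1 & ~x3) = a + b − a·b on (0.0140, 0.1296) = 0.1418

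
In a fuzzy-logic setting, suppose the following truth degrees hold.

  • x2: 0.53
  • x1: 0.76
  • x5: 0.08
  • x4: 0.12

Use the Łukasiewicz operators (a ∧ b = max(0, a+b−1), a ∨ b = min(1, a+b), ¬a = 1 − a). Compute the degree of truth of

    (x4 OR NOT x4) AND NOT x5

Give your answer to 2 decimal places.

NOT x4 = 1 − 0.12 = 0.88
x4 OR NOT x4 = min(1, a+b) on (0.12, 0.88) = 1.00
NOT x5 = 1 − 0.08 = 0.92
(x4 OR NOT x4) AND NOT x5 = max(0, a+b−1) on (1.00, 0.92) = 0.92

0.92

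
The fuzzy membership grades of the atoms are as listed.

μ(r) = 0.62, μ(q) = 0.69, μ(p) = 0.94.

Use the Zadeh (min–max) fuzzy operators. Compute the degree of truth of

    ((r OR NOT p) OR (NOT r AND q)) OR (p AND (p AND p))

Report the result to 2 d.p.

0.94

NOT p = 1 − 0.94 = 0.06
r OR NOT p = max(a, b) on (0.62, 0.06) = 0.62
NOT r = 1 − 0.62 = 0.38
NOT r AND q = min(a, b) on (0.38, 0.69) = 0.38
(r OR NOT p) OR (NOT r AND q) = max(a, b) on (0.62, 0.38) = 0.62
p AND p = min(a, b) on (0.94, 0.94) = 0.94
p AND (p AND p) = min(a, b) on (0.94, 0.94) = 0.94
((r OR NOT p) OR (NOT r AND q)) OR (p AND (p AND p)) = max(a, b) on (0.62, 0.94) = 0.94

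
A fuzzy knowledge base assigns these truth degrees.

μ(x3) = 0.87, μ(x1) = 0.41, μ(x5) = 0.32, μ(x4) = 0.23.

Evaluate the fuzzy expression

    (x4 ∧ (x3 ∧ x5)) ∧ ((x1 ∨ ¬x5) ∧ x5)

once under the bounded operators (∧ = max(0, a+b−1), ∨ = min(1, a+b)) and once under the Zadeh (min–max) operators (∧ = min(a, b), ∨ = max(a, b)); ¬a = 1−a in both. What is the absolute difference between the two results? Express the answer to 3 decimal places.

Under bounded:
  x3 ∧ x5 = max(0, a+b−1) on (0.87, 0.32) = 0.19
  x4 ∧ (x3 ∧ x5) = max(0, a+b−1) on (0.23, 0.19) = 0.00
  ¬x5 = 1 − 0.32 = 0.68
  x1 ∨ ¬x5 = min(1, a+b) on (0.41, 0.68) = 1.00
  (x1 ∨ ¬x5) ∧ x5 = max(0, a+b−1) on (1.00, 0.32) = 0.32
  (x4 ∧ (x3 ∧ x5)) ∧ ((x1 ∨ ¬x5) ∧ x5) = max(0, a+b−1) on (0.00, 0.32) = 0.00
  → value = 0.0000
Under Zadeh (min–max):
  x3 ∧ x5 = min(a, b) on (0.87, 0.32) = 0.32
  x4 ∧ (x3 ∧ x5) = min(a, b) on (0.23, 0.32) = 0.23
  ¬x5 = 1 − 0.32 = 0.68
  x1 ∨ ¬x5 = max(a, b) on (0.41, 0.68) = 0.68
  (x1 ∨ ¬x5) ∧ x5 = min(a, b) on (0.68, 0.32) = 0.32
  (x4 ∧ (x3 ∧ x5)) ∧ ((x1 ∨ ¬x5) ∧ x5) = min(a, b) on (0.23, 0.32) = 0.23
  → value = 0.2300
|0.0000 − 0.2300| = 0.230

0.230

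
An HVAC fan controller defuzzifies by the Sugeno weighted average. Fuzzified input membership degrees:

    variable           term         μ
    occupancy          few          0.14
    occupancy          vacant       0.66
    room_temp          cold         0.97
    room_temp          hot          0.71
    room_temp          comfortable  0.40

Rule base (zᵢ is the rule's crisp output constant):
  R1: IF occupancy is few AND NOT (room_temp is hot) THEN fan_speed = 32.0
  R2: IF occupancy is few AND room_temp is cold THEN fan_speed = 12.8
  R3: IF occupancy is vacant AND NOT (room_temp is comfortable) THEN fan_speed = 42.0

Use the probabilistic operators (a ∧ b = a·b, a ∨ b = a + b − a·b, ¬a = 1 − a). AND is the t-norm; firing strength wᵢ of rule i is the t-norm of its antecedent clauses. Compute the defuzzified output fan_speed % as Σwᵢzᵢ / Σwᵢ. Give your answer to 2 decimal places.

34.36

R1 (z=32.0): few=0.14, ¬hot=1−0.71=0.29; AND[a·b] → w = 0.0406
R2 (z=12.8): few=0.14, cold=0.97; AND[a·b] → w = 0.1358
R3 (z=42.0): vacant=0.66, ¬comfortable=1−0.40=0.60; AND[a·b] → w = 0.3960
Weighted average = (0.0406·32.0 + 0.1358·12.8 + 0.3960·42.0) / (0.0406 + 0.1358 + 0.3960)
  = 19.6694 / 0.5724 = 34.36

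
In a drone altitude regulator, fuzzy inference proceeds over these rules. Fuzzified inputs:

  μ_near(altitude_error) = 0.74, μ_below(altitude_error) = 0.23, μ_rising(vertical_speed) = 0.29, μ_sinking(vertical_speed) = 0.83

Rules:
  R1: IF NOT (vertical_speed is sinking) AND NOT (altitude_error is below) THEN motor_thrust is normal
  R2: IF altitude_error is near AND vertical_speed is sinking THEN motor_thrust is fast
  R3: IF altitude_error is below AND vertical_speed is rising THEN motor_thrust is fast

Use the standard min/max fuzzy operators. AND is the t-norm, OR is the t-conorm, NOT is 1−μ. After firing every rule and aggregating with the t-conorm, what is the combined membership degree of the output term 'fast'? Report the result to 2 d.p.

R1: ¬sinking=1−0.83=0.17, ¬below=1−0.23=0.77; AND[min(a, b)] → w = 0.17
R2: near=0.74, sinking=0.83; AND[min(a, b)] → w = 0.74
R3: below=0.23, rising=0.29; AND[min(a, b)] → w = 0.23
Rules with consequent 'fast': {R2, R3} → strengths 0.74, 0.23
Aggregate via t-conorm [max(a, b)]: 0.74

0.74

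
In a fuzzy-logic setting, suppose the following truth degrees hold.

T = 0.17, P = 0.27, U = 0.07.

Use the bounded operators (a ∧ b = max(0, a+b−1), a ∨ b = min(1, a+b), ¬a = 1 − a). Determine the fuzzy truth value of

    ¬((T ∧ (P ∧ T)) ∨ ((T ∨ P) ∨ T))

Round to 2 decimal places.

P ∧ T = max(0, a+b−1) on (0.27, 0.17) = 0.00
T ∧ (P ∧ T) = max(0, a+b−1) on (0.17, 0.00) = 0.00
T ∨ P = min(1, a+b) on (0.17, 0.27) = 0.44
(T ∨ P) ∨ T = min(1, a+b) on (0.44, 0.17) = 0.61
(T ∧ (P ∧ T)) ∨ ((T ∨ P) ∨ T) = min(1, a+b) on (0.00, 0.61) = 0.61
¬((T ∧ (P ∧ T)) ∨ ((T ∨ P) ∨ T)) = 1 − 0.61 = 0.39

0.39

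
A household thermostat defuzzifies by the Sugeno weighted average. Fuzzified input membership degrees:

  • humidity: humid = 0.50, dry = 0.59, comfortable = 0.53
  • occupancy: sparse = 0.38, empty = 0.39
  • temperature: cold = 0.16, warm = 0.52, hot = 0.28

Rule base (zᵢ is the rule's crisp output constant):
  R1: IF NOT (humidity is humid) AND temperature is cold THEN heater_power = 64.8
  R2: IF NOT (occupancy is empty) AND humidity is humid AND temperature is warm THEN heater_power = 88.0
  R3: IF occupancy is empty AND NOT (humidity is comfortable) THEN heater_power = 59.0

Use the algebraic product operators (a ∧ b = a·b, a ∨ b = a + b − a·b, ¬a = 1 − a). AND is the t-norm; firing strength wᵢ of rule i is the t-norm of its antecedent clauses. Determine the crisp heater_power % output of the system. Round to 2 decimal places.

R1 (z=64.8): ¬humid=1−0.50=0.50, cold=0.16; AND[a·b] → w = 0.0800
R2 (z=88.0): ¬empty=1−0.39=0.61, humid=0.50, warm=0.52; AND[a·b] → w = 0.1586
R3 (z=59.0): empty=0.39, ¬comfortable=1−0.53=0.47; AND[a·b] → w = 0.1833
Weighted average = (0.0800·64.8 + 0.1586·88.0 + 0.1833·59.0) / (0.0800 + 0.1586 + 0.1833)
  = 29.9555 / 0.4219 = 71.00

71.00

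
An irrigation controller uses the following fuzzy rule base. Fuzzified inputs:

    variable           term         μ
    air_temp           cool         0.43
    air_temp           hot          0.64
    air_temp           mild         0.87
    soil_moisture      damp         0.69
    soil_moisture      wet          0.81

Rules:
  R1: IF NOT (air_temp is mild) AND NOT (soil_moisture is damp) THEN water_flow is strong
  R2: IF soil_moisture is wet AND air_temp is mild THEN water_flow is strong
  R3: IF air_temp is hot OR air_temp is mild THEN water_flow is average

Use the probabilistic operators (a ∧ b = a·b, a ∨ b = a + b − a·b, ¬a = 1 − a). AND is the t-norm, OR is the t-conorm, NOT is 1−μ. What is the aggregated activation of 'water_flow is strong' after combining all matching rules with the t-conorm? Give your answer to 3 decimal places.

R1: ¬mild=1−0.87=0.13, ¬damp=1−0.69=0.31; AND[a·b] → w = 0.0403
R2: wet=0.81, mild=0.87; AND[a·b] → w = 0.7047
R3: hot=0.64, mild=0.87; OR[a + b − a·b] → w = 0.9532
Rules with consequent 'strong': {R1, R2} → strengths 0.0403, 0.7047
Aggregate via t-conorm [a + b − a·b]: 0.7166

0.717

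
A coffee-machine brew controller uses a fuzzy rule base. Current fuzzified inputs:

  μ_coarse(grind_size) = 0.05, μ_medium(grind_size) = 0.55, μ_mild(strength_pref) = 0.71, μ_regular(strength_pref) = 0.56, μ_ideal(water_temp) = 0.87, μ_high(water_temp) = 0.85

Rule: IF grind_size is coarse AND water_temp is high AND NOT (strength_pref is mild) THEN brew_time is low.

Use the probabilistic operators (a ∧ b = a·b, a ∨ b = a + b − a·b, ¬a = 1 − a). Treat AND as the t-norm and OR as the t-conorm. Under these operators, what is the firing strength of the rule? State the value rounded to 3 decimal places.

firing strength: coarse=0.05, high=0.85, ¬mild=1−0.71=0.29; AND[a·b] → w = 0.0123

0.012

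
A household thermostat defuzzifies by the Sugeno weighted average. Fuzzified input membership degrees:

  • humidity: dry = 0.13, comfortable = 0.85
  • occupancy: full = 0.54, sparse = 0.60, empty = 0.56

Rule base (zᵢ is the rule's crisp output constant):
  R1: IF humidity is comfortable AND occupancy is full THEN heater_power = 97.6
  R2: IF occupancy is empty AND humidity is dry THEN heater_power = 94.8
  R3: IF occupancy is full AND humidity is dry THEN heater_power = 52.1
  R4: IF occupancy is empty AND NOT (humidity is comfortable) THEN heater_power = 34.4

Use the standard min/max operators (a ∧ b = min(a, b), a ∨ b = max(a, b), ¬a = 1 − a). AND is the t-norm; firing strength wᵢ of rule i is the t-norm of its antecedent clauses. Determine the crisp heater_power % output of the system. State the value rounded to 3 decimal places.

R1 (z=97.6): comfortable=0.85, full=0.54; AND[min(a, b)] → w = 0.54
R2 (z=94.8): empty=0.56, dry=0.13; AND[min(a, b)] → w = 0.13
R3 (z=52.1): full=0.54, dry=0.13; AND[min(a, b)] → w = 0.13
R4 (z=34.4): empty=0.56, ¬comfortable=1−0.85=0.15; AND[min(a, b)] → w = 0.15
Weighted average = (0.54·97.6 + 0.13·94.8 + 0.13·52.1 + 0.15·34.4) / (0.54 + 0.13 + 0.13 + 0.15)
  = 76.9610 / 0.9500 = 81.012

81.012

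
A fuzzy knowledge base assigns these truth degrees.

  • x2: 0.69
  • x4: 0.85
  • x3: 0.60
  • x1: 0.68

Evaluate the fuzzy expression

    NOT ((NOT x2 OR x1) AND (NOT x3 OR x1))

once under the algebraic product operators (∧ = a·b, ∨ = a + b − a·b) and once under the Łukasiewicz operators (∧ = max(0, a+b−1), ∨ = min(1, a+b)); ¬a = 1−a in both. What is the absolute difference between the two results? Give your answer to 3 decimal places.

0.360

Under algebraic product:
  NOT x2 = 1 − 0.6900 = 0.3100
  NOT x2 OR x1 = a + b − a·b on (0.3100, 0.6800) = 0.7792
  NOT x3 = 1 − 0.6000 = 0.4000
  NOT x3 OR x1 = a + b − a·b on (0.4000, 0.6800) = 0.8080
  (NOT x2 OR x1) AND (NOT x3 OR x1) = a·b on (0.7792, 0.8080) = 0.6296
  NOT ((NOT x2 OR x1) AND (NOT x3 OR x1)) = 1 − 0.6296 = 0.3704
  → value = 0.3704
Under Łukasiewicz:
  NOT x2 = 1 − 0.69 = 0.31
  NOT x2 OR x1 = min(1, a+b) on (0.31, 0.68) = 0.99
  NOT x3 = 1 − 0.60 = 0.40
  NOT x3 OR x1 = min(1, a+b) on (0.40, 0.68) = 1.00
  (NOT x2 OR x1) AND (NOT x3 OR x1) = max(0, a+b−1) on (0.99, 1.00) = 0.99
  NOT ((NOT x2 OR x1) AND (NOT x3 OR x1)) = 1 − 0.99 = 0.01
  → value = 0.0100
|0.3704 − 0.0100| = 0.360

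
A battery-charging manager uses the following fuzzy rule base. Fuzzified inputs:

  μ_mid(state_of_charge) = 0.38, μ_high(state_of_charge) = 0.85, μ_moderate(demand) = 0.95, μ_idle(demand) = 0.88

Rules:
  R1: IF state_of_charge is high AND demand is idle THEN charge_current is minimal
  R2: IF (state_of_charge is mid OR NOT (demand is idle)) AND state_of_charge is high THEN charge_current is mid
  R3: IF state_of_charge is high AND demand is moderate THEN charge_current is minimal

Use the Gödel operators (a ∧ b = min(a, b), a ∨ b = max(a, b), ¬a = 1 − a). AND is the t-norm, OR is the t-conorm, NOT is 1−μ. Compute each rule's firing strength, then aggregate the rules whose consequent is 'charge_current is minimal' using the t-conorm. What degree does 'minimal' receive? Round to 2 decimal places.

R1: high=0.85, idle=0.88; AND[min(a, b)] → w = 0.85
R2: (mid=0.38 OR ¬idle=1−0.88=0.12) = 0.38; AND[min(a, b)] with high=0.85 → w = 0.38
R3: high=0.85, moderate=0.95; AND[min(a, b)] → w = 0.85
Rules with consequent 'minimal': {R1, R3} → strengths 0.85, 0.85
Aggregate via t-conorm [max(a, b)]: 0.85

0.85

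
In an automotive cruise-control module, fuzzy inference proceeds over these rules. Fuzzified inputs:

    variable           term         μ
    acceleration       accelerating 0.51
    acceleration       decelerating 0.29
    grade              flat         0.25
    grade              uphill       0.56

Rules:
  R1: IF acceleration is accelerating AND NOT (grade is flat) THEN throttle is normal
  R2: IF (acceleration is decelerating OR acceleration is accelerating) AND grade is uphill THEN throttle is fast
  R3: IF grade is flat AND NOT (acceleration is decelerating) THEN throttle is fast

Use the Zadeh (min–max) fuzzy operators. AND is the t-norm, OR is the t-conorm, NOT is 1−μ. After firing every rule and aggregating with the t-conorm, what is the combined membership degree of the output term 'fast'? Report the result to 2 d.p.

R1: accelerating=0.51, ¬flat=1−0.25=0.75; AND[min(a, b)] → w = 0.51
R2: (decelerating=0.29 OR accelerating=0.51) = 0.51; AND[min(a, b)] with uphill=0.56 → w = 0.51
R3: flat=0.25, ¬decelerating=1−0.29=0.71; AND[min(a, b)] → w = 0.25
Rules with consequent 'fast': {R2, R3} → strengths 0.51, 0.25
Aggregate via t-conorm [max(a, b)]: 0.51

0.51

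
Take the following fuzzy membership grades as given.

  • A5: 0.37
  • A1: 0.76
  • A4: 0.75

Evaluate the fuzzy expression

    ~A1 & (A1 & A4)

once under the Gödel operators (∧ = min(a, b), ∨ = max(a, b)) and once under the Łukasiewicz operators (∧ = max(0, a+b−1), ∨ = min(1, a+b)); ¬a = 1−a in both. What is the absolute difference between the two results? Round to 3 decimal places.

Under Gödel:
  ~A1 = 1 − 0.76 = 0.24
  A1 & A4 = min(a, b) on (0.76, 0.75) = 0.75
  ~A1 & (A1 & A4) = min(a, b) on (0.24, 0.75) = 0.24
  → value = 0.2400
Under Łukasiewicz:
  ~A1 = 1 − 0.76 = 0.24
  A1 & A4 = max(0, a+b−1) on (0.76, 0.75) = 0.51
  ~A1 & (A1 & A4) = max(0, a+b−1) on (0.24, 0.51) = 0.00
  → value = 0.0000
|0.2400 − 0.0000| = 0.240

0.240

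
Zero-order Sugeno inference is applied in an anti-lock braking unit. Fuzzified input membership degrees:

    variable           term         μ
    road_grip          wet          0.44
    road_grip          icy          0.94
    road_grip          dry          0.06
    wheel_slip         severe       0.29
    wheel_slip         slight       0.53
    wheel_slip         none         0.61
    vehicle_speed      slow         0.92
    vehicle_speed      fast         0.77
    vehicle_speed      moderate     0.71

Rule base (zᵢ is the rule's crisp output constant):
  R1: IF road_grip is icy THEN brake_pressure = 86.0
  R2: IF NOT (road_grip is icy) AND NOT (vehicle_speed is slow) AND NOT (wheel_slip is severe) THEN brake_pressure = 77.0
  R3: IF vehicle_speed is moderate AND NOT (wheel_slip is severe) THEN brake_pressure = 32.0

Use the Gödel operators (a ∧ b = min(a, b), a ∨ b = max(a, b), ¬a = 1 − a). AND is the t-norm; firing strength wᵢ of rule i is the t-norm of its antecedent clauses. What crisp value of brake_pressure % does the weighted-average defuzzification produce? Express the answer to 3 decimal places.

63.263

R1 (z=86.0): icy=0.94 → w = 0.94
R2 (z=77.0): ¬icy=1−0.94=0.06, ¬slow=1−0.92=0.08, ¬severe=1−0.29=0.71; AND[min(a, b)] → w = 0.06
R3 (z=32.0): moderate=0.71, ¬severe=1−0.29=0.71; AND[min(a, b)] → w = 0.71
Weighted average = (0.94·86.0 + 0.06·77.0 + 0.71·32.0) / (0.94 + 0.06 + 0.71)
  = 108.1800 / 1.7100 = 63.263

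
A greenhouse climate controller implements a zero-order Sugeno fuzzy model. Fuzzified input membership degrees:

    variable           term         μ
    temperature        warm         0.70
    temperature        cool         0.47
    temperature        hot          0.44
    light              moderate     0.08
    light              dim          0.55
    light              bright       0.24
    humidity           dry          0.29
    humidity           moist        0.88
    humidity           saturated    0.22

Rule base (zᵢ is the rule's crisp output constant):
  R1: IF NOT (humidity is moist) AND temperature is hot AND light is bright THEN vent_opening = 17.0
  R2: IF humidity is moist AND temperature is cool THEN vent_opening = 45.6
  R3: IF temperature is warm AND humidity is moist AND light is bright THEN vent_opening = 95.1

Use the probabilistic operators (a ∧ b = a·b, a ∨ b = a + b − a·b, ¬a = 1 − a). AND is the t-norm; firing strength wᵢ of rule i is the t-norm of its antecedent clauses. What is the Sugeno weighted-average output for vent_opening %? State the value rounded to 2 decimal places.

R1 (z=17.0): ¬moist=1−0.88=0.12, hot=0.44, bright=0.24; AND[a·b] → w = 0.0127
R2 (z=45.6): moist=0.88, cool=0.47; AND[a·b] → w = 0.4136
R3 (z=95.1): warm=0.70, moist=0.88, bright=0.24; AND[a·b] → w = 0.1478
Weighted average = (0.0127·17.0 + 0.4136·45.6 + 0.1478·95.1) / (0.0127 + 0.4136 + 0.1478)
  = 33.1352 / 0.5741 = 57.72

57.72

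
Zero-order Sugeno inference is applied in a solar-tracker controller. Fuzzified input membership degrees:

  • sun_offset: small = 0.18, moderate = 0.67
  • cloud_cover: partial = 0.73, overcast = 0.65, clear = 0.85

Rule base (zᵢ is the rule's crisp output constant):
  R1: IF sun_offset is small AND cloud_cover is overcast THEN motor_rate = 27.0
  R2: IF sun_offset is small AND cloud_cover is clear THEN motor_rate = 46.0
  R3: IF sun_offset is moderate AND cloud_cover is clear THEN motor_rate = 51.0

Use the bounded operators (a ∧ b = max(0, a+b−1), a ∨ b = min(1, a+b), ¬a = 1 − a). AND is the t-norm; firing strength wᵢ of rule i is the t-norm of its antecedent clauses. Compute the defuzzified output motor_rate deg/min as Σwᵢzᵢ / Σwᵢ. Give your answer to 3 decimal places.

R1 (z=27.0): small=0.18, overcast=0.65; AND[max(0, a+b−1)] → w = 0.00
R2 (z=46.0): small=0.18, clear=0.85; AND[max(0, a+b−1)] → w = 0.03
R3 (z=51.0): moderate=0.67, clear=0.85; AND[max(0, a+b−1)] → w = 0.52
Weighted average = (0.00·27.0 + 0.03·46.0 + 0.52·51.0) / (0.00 + 0.03 + 0.52)
  = 27.9000 / 0.5500 = 50.727

50.727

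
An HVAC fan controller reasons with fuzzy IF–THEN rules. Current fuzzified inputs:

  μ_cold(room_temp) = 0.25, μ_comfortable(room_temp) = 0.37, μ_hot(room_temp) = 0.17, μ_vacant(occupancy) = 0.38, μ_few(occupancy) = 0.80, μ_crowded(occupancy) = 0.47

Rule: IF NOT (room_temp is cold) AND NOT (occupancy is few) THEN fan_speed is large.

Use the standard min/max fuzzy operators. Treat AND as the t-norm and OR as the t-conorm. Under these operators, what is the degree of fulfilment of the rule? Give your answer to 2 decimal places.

0.20

firing strength: ¬cold=1−0.25=0.75, ¬few=1−0.80=0.20; AND[min(a, b)] → w = 0.20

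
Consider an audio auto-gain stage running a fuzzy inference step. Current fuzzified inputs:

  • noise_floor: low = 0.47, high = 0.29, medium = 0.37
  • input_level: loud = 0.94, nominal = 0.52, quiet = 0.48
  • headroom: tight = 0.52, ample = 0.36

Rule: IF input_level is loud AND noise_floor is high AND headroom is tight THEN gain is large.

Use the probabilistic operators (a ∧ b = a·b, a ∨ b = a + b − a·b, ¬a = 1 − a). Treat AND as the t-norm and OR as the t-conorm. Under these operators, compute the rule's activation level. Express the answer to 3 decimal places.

0.142

firing strength: loud=0.94, high=0.29, tight=0.52; AND[a·b] → w = 0.1418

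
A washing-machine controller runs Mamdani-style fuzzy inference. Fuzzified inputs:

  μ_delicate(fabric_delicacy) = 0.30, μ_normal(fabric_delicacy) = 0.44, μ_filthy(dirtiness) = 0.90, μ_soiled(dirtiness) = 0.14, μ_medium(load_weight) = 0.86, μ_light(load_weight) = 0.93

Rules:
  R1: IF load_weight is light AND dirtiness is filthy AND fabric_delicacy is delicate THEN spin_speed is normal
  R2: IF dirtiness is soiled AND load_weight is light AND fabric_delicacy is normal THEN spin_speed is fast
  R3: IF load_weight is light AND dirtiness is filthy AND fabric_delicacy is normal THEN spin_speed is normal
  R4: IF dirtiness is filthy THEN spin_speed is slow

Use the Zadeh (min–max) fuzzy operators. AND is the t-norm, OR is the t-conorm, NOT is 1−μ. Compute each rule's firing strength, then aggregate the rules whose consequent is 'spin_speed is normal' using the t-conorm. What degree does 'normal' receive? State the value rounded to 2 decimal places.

R1: light=0.93, filthy=0.90, delicate=0.30; AND[min(a, b)] → w = 0.30
R2: soiled=0.14, light=0.93, normal=0.44; AND[min(a, b)] → w = 0.14
R3: light=0.93, filthy=0.90, normal=0.44; AND[min(a, b)] → w = 0.44
R4: filthy=0.90 → w = 0.90
Rules with consequent 'normal': {R1, R3} → strengths 0.30, 0.44
Aggregate via t-conorm [max(a, b)]: 0.44

0.44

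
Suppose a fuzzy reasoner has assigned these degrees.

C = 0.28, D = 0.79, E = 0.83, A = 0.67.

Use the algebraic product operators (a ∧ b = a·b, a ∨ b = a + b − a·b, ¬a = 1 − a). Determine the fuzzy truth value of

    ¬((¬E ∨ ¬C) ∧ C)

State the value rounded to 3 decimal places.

0.785

¬E = 1 − 0.8300 = 0.1700
¬C = 1 − 0.2800 = 0.7200
¬E ∨ ¬C = a + b − a·b on (0.1700, 0.7200) = 0.7676
(¬E ∨ ¬C) ∧ C = a·b on (0.7676, 0.2800) = 0.2149
¬((¬E ∨ ¬C) ∧ C) = 1 − 0.2149 = 0.7851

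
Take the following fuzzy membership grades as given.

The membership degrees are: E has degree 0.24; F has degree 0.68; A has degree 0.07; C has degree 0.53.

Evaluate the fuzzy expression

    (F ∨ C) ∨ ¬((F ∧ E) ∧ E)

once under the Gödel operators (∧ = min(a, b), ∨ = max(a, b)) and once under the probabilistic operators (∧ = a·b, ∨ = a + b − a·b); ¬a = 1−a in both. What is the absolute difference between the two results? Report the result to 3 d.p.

0.234

Under Gödel:
  F ∨ C = max(a, b) on (0.68, 0.53) = 0.68
  F ∧ E = min(a, b) on (0.68, 0.24) = 0.24
  (F ∧ E) ∧ E = min(a, b) on (0.24, 0.24) = 0.24
  ¬((F ∧ E) ∧ E) = 1 − 0.24 = 0.76
  (F ∨ C) ∨ ¬((F ∧ E) ∧ E) = max(a, b) on (0.68, 0.76) = 0.76
  → value = 0.7600
Under probabilistic:
  F ∨ C = a + b − a·b on (0.6800, 0.5300) = 0.8496
  F ∧ E = a·b on (0.6800, 0.2400) = 0.1632
  (F ∧ E) ∧ E = a·b on (0.1632, 0.2400) = 0.0392
  ¬((F ∧ E) ∧ E) = 1 − 0.0392 = 0.9608
  (F ∨ C) ∨ ¬((F ∧ E) ∧ E) = a + b − a·b on (0.8496, 0.9608) = 0.9941
  → value = 0.9941
|0.7600 − 0.9941| = 0.234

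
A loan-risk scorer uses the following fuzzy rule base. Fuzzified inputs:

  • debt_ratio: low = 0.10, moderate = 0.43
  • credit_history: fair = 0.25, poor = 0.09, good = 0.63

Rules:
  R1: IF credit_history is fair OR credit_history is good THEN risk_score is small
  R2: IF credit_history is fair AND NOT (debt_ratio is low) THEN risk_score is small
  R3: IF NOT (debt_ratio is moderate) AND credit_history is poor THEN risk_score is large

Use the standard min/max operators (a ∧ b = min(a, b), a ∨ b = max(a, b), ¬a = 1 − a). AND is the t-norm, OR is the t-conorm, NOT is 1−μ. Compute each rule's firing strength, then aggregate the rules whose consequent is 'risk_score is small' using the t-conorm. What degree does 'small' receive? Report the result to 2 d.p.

0.63

R1: fair=0.25, good=0.63; OR[max(a, b)] → w = 0.63
R2: fair=0.25, ¬low=1−0.10=0.90; AND[min(a, b)] → w = 0.25
R3: ¬moderate=1−0.43=0.57, poor=0.09; AND[min(a, b)] → w = 0.09
Rules with consequent 'small': {R1, R2} → strengths 0.63, 0.25
Aggregate via t-conorm [max(a, b)]: 0.63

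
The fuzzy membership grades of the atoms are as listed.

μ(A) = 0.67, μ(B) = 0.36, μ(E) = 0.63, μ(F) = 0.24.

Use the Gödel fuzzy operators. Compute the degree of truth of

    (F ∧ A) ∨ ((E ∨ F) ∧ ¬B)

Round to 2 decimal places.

0.63

F ∧ A = min(a, b) on (0.24, 0.67) = 0.24
E ∨ F = max(a, b) on (0.63, 0.24) = 0.63
¬B = 1 − 0.36 = 0.64
(E ∨ F) ∧ ¬B = min(a, b) on (0.63, 0.64) = 0.63
(F ∧ A) ∨ ((E ∨ F) ∧ ¬B) = max(a, b) on (0.24, 0.63) = 0.63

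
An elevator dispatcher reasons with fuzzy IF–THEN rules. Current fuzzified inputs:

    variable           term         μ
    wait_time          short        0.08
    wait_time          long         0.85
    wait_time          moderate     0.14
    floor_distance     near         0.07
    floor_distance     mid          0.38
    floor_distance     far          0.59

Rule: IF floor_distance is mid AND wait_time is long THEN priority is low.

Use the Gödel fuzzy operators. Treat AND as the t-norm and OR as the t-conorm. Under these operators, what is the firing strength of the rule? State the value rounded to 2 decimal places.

0.38

firing strength: mid=0.38, long=0.85; AND[min(a, b)] → w = 0.38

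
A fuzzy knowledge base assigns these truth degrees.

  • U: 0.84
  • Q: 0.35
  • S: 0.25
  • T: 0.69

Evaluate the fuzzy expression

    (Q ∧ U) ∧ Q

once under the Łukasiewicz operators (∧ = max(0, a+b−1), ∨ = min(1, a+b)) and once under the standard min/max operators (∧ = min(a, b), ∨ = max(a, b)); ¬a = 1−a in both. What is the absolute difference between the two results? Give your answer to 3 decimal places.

Under Łukasiewicz:
  Q ∧ U = max(0, a+b−1) on (0.35, 0.84) = 0.19
  (Q ∧ U) ∧ Q = max(0, a+b−1) on (0.19, 0.35) = 0.00
  → value = 0.0000
Under standard min/max:
  Q ∧ U = min(a, b) on (0.35, 0.84) = 0.35
  (Q ∧ U) ∧ Q = min(a, b) on (0.35, 0.35) = 0.35
  → value = 0.3500
|0.0000 − 0.3500| = 0.350

0.350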